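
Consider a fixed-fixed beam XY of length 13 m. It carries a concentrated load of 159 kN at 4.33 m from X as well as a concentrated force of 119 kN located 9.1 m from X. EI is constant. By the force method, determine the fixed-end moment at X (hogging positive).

Take the two fixed-end moments M_X, M_Y as redundants; the released structure is the simple span XY.
End rotations of the released simple span under the applied load (×1/EI):
  at X: point load 159 at a = 4.33: Pab(L + b)/(6LEI) = 1658/EI
  at Y: point load 159 at a = 4.33: Pab(L + a)/(6LEI) = 1326/EI
  at X: point load 119 at a = 9.1: Pab(L + b)/(6LEI) = 915.1/EI
  at Y: point load 119 at a = 9.1: Pab(L + a)/(6LEI) = 1197/EI
  θ_X0 = 2573/EI,  θ_Y0 = 2523/EI
Flexibility coefficients: a unit moment at one end gives L/(3EI) there and L/(6EI) at the far end, so f₁₁ = f₂₂ = 4.333/EI and f₁₂ = f₂₁ = 2.167/EI.
Compatibility — zero rotation at each built-in end:
  4.333 M_X + 2.167 M_Y = 2573
  2.167 M_X + 4.333 M_Y = 2523
Solving the pair gives M_X = 403.7 kN·m and M_Y = 380.3 kN·m (hogging).

M_X = 403.7 kN·m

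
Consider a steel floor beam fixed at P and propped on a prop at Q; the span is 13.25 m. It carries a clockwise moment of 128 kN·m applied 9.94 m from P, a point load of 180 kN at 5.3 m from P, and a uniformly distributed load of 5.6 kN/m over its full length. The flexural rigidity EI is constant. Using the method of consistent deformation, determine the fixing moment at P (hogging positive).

Remove the prop at Q; the released (primary) structure is a cantilever built in at P.
Deflection at Q on the released cantilever, summing each load's contribution:
  clockwise couple 128 at a = 9.94: M₀a(2L − a)/(2EI) = 10535/EI
  point load 180 at a = 5.3: Pa²(3L − a)/(6EI) = 29031/EI
  UDL 5.6: wL⁴/(8EI) = 21576/EI
  δ_0 = 61141/EI
Tip deflection under a unit load at Q: L³/(3EI) = 775.4/EI.
Compatibility at Q: δ_0 − R_Q·δ_{QQ} = 0, so R_Q = 61141/775.4 = 78.85 kN.
Moment equilibrium about P: M_P = Σ(load moments about P) − R_Q·L = 1574 − 78.85×13.25 = 528.8 kN·m.

M_P = 528.8 kN·m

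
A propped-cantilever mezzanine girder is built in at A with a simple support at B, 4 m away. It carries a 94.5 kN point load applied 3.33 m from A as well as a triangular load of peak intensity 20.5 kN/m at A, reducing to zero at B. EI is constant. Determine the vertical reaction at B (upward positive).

Choose R_B as the redundant. The primary structure is the cantilever fixed at A.
Downward deflection at the released point B due to the loads:
  point load 94.5 at a = 3.33: Pa²(3L − a)/(6EI) = 1514/EI
  triangular load, peak 20.5 at the fixed end: w₀L⁴/(30EI) = 174.9/EI
  δ_0 = 1689/EI
Tip deflection under a unit load at B: L³/(3EI) = 21.33/EI.
Compatibility at B: δ_0 − R_B·δ_{BB} = 0, so R_B = 1689/21.33 = 79.18 kN.

R_B = 79.18 kN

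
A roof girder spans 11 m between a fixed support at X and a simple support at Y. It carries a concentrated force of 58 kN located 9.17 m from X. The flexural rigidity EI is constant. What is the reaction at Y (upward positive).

Choose R_Y as the redundant. The primary structure is the cantilever fixed at X.
Downward deflection at the released point Y due to the loads:
  point load 58 at a = 9.17: Pa²(3L − a)/(6EI) = 19370/EI
Tip deflection under a unit load at Y: L³/(3EI) = 443.7/EI.
Compatibility at Y: δ_0 − R_Y·δ_{YY} = 0, so R_Y = 19370/443.7 = 43.66 kN.

R_Y = 43.66 kN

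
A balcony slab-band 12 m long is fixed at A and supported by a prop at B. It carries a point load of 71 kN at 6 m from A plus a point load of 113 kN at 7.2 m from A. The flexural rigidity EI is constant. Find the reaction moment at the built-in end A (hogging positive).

Choose R_B as the redundant. The primary structure is the cantilever fixed at A.
Downward deflection at the released point B due to the loads:
  point load 71 at a = 6: Pa²(3L − a)/(6EI) = 12780/EI
  point load 113 at a = 7.2: Pa²(3L − a)/(6EI) = 28118/EI
  δ_0 = 40898/EI
Flexibility coefficient — unit upward force at B: δ_{BB} = L³/(3EI) = 576/EI.
The prop prevents deflection at B: R_B = δ_0/δ_{BB} = 40898/576 = 71 kN.
Moment equilibrium about A: M_A = Σ(load moments about A) − R_B·L = 1240 − 71×12 = 387.6 kN·m.

M_A = 387.6 kN·m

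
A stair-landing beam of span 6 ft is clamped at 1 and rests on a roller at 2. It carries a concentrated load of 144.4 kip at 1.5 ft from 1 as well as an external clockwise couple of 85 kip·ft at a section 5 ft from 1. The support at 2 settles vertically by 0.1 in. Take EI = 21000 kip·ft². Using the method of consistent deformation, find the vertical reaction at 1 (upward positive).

R_1 = 113.8 kip

Remove the prop at 2; the released (primary) structure is a cantilever built in at 1.
Free-end deflection of the primary structure under the applied loading (downward +):
  point load 144.4 at a = 1.5: Pa²(3L − a)/(6EI) = 893.5/EI
  clockwise couple 85 at a = 5: M₀a(2L − a)/(2EI) = 1488/EI
  δ_0 = 2381/EI
Tip deflection under a unit load at 2: L³/(3EI) = 72/EI.
With EI = 21000 kip·ft²: δ_0 = 0.11338 ft and δ_{22} = 0.003429 ft/kip.
Compatibility — the beam at 2 must follow the support down by 0.008333 ft: δ_0 − R_2·δ_{22} = 0.008333, so R_2 = (0.11338 − 0.008333)/0.003429 = 30.64 kip.
Vertical equilibrium: R_1 = ΣP − R_2 = 144.4 − 30.64 = 113.8 kip.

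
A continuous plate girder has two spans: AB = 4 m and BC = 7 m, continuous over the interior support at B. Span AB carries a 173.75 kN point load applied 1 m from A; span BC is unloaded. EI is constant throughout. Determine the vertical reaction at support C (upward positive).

Release continuity at B by inserting a hinge; the redundant is the internal moment M_B. The primary structure is two simply-supported spans AB and BC.
Rotations at B on the released spans (each span's end-slope, ×1/EI):
  span AB: point load 173.75 at a = 1: Pab(L + a)/(6LEI) = 108.6/EI
  relative rotation θ_0 = (108.6 + 0)/EI = 108.6/EI
A unit hogging moment at B produces rotation L₁/(3EI) + L₂/(3EI) = 3.667/EI.
Slope continuity at B: θ_0 = M_B·3.667/EI, so M_B = 108.6/3.667 = 29.62 kN·m (hogging).
Span BC, ΣM about C: R_B^{BC}·7 = 0 + 29.62, so R_B^{BC} = 4.231 kN and R_C = 0 − 4.231 = -4.231 kN.

R_C = -4.231 kN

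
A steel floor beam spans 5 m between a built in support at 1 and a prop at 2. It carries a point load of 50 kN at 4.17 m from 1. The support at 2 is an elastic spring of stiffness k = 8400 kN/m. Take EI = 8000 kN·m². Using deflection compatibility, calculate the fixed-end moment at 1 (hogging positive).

M_1 = 24.39 kN·m

Remove the prop at 2; the released (primary) structure is a cantilever built in at 1.
Primary-structure tip deflection at 2 by superposition:
  point load 50 at a = 4.17: Pa²(3L − a)/(6EI) = 1569/EI
Tip deflection under a unit load at 2: L³/(3EI) = 41.67/EI.
With EI = 8000 kN·m²: δ_0 = 0.19617 m and δ_{22} = 0.005208 m/kN.
Compatibility — the spring shortens by R_2/k under the reaction it provides: δ_0 − R_2·δ_{22} = R_2/k. With 1/k = 0.000119 m/kN, R_2 = δ_0 / (δ_{22} + 1/k) = 0.19617 / (0.005208 + 0.000119) = 36.82 kN.
Moment equilibrium about 1: M_1 = Σ(load moments about 1) − R_2·L = 208.5 − 36.82×5 = 24.39 kN·m.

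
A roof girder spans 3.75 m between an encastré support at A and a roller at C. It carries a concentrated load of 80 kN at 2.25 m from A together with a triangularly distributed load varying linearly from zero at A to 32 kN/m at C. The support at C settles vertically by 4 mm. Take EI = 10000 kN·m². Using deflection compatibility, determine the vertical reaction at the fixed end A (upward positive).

Remove the prop at C; the released (primary) structure is a cantilever built in at A.
Primary-structure tip deflection at C by superposition:
  point load 80 at a = 2.25: Pa²(3L − a)/(6EI) = 607.5/EI
  triangular load, peak 32 at the free end: 11w₀L⁴/(120EI) = 580.1/EI
  δ_0 = 1188/EI
Flexibility coefficient — unit upward force at C: δ_{CC} = L³/(3EI) = 17.58/EI.
With EI = 10000 kN·m²: δ_0 = 0.11876 m and δ_{CC} = 0.001758 m/kN.
Compatibility — the beam at C must follow the support down by 0.004 m: δ_0 − R_C·δ_{CC} = 0.004, so R_C = (0.11876 − 0.004)/0.001758 = 65.28 kN.
Vertical equilibrium: R_A = ΣP − R_C = 140 − 65.28 = 74.72 kN.

R_A = 74.72 kN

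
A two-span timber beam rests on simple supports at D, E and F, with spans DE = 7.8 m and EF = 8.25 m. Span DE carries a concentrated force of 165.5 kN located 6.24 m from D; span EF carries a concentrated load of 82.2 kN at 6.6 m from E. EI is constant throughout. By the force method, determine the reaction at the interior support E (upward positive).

Insert a hinge at E; M_E is the redundant, and each span becomes simply supported.
Rotations at E on the released spans (each span's end-slope, ×1/EI):
  span DE: point load 165.5 at a = 6.24: Pab(L + a)/(6LEI) = 483.3/EI
  span EF: point load 82.2 at a = 6.6: Pab(L + b)/(6LEI) = 179/EI
  relative rotation θ_0 = (483.3 + 179)/EI = 662.3/EI
A unit hogging moment at E produces rotation L₁/(3EI) + L₂/(3EI) = 5.35/EI.
Compatibility: M_E·(L₁+L₂)/(3EI) = θ_0, giving M_E = 123.8 kN·m (hogging).
Span DE, ΣM about D with M_E applied at E: R_E^{DE}·7.8 = 1033 + 123.8, so R_E^{DE} = 148.3 kN and R_D = 165.5 − 148.3 = 17.23 kN.
Span EF, ΣM about F: R_E^{EF}·8.25 = 135.6 + 123.8, so R_E^{EF} = 31.45 kN and R_F = 82.2 − 31.45 = 50.75 kN.
R_E = 148.3 + 31.45 = 179.7 kN.

R_E = 179.7 kN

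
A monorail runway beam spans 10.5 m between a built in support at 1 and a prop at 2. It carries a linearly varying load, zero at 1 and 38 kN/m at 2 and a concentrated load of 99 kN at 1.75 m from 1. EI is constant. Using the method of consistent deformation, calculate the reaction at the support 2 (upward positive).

Choose R_2 as the redundant. The primary structure is the cantilever fixed at 1.
Deflection at 2 on the released cantilever, summing each load's contribution:
  triangular load, peak 38 at the free end: 11w₀L⁴/(120EI) = 42340/EI
  point load 99 at a = 1.75: Pa²(3L − a)/(6EI) = 1503/EI
  δ_0 = 43843/EI
Tip deflection under a unit load at 2: L³/(3EI) = 385.9/EI.
Compatibility at 2: δ_0 − R_2·δ_{22} = 0, so R_2 = 43843/385.9 = 113.6 kN.

R_2 = 113.6 kN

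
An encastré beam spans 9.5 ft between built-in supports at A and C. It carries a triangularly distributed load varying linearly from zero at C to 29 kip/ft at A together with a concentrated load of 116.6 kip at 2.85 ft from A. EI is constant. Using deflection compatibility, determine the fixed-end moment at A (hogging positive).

Take the two fixed-end moments M_A, M_C as redundants; the released structure is the simple span AC.
Simple-span end rotations at A and C under the given loads:
  at A: triangular load, peak 29: w₀L³/(45EI) = 552.5/EI
  at C: triangular load, peak 29: 7w₀L³/(360EI) = 483.5/EI
  at A: point load 116.6 at a = 2.85: Pab(L + b)/(6LEI) = 626.1/EI
  at C: point load 116.6 at a = 2.85: Pab(L + a)/(6LEI) = 478.8/EI
  θ_A0 = 1179/EI,  θ_C0 = 962.3/EI
Flexibility coefficients: a unit moment at one end gives L/(3EI) there and L/(6EI) at the far end, so f₁₁ = f₂₂ = 3.167/EI and f₁₂ = f₂₁ = 1.583/EI.
Compatibility — zero rotation at each built-in end:
  3.167 M_A + 1.583 M_C = 1179
  1.583 M_A + 3.167 M_C = 962.3
Solving the pair gives M_A = 293.7 kip·ft and M_C = 157 kip·ft (hogging).

M_A = 293.7 kip·ft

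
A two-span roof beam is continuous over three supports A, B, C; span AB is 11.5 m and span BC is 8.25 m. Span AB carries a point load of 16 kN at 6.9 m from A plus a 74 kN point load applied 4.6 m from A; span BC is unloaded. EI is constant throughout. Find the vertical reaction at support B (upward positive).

R_B = 60.81 kN

Insert a hinge at B; M_B is the redundant, and each span becomes simply supported.
Discontinuity in slope at B on the released structure — sum the simple-span end rotations:
  span AB: point load 16 at a = 6.9: Pab(L + a)/(6LEI) = 135.4/EI
  span AB: point load 74 at a = 4.6: Pab(L + a)/(6LEI) = 548/EI
  relative rotation θ_0 = (683.5 + 0)/EI = 683.5/EI
A unit hogging moment at B produces rotation L₁/(3EI) + L₂/(3EI) = 6.583/EI.
Compatibility: M_B·(L₁+L₂)/(3EI) = θ_0, giving M_B = 103.8 kN·m (hogging).
Span AB, ΣM about A with M_B applied at B: R_B^{AB}·11.5 = 450.8 + 103.8, so R_B^{AB} = 48.23 kN and R_A = 90 − 48.23 = 41.77 kN.
Span BC, ΣM about C: R_B^{BC}·8.25 = 0 + 103.8, so R_B^{BC} = 12.58 kN and R_C = 0 − 12.58 = -12.58 kN.
R_B = 48.23 + 12.58 = 60.81 kN.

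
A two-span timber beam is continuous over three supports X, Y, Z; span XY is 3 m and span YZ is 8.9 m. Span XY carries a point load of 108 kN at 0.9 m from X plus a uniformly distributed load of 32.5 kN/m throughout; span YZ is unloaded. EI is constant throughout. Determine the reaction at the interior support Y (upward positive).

R_Y = 90.23 kN

Insert a hinge at Y; M_Y is the redundant, and each span becomes simply supported.
End slopes at the hinge Y, treating each span as simply supported:
  span XY: point load 108 at a = 0.9: Pab(L + a)/(6LEI) = 44.23/EI
  span XY: UDL 32.5: wL³/(24EI) = 36.56/EI
  relative rotation θ_0 = (80.79 + 0)/EI = 80.79/EI
A unit hogging moment at Y produces rotation L₁/(3EI) + L₂/(3EI) = 3.967/EI.
Compatibility: M_Y·(L₁+L₂)/(3EI) = θ_0, giving M_Y = 20.37 kN·m (hogging).
Span XY, ΣM about X with M_Y applied at Y: R_Y^{XY}·3 = 243.4 + 20.37, so R_Y^{XY} = 87.94 kN and R_X = 205.5 − 87.94 = 117.6 kN.
Span YZ, ΣM about Z: R_Y^{YZ}·8.9 = 0 + 20.37, so R_Y^{YZ} = 2.288 kN and R_Z = 0 − 2.288 = -2.288 kN.
R_Y = 87.94 + 2.288 = 90.23 kN.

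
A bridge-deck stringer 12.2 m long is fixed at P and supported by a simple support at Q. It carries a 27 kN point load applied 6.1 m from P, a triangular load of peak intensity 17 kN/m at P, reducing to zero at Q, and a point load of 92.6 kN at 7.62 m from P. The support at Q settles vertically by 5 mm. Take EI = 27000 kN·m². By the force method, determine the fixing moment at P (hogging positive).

M_P = 415.3 kN·m

Release the roller at Q. Primary structure: cantilever fixed at P.
Downward deflection at the released point Q due to the loads:
  point load 27 at a = 6.1: Pa²(3L − a)/(6EI) = 5107/EI
  triangular load, peak 17 at the fixed end: w₀L⁴/(30EI) = 12554/EI
  point load 92.6 at a = 7.62: Pa²(3L − a)/(6EI) = 25970/EI
  δ_0 = 43630/EI
Flexibility coefficient — unit upward force at Q: δ_{QQ} = L³/(3EI) = 605.3/EI.
With EI = 27000 kN·m²: δ_0 = 1.6159 m and δ_{QQ} = 0.022418 m/kN.
Compatibility — the beam at Q must follow the support down by 0.005 m: δ_0 − R_Q·δ_{QQ} = 0.005, so R_Q = (1.6159 − 0.005)/0.022418 = 71.86 kN.
Moment equilibrium about P: M_P = Σ(load moments about P) − R_Q·L = 1292 − 71.86×12.2 = 415.3 kN·m.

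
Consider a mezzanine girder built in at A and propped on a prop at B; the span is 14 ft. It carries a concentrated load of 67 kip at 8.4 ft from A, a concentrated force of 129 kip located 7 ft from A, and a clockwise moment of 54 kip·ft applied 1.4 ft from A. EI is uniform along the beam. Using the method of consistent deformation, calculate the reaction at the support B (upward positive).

Remove the prop at B; the released (primary) structure is a cantilever built in at A.
Downward deflection at the released point B due to the loads:
  point load 67 at a = 8.4: Pa²(3L − a)/(6EI) = 26474/EI
  point load 129 at a = 7: Pa²(3L − a)/(6EI) = 36872/EI
  clockwise couple 54 at a = 1.4: M₀a(2L − a)/(2EI) = 1005/EI
  δ_0 = 64352/EI
Tip deflection under a unit load at B: L³/(3EI) = 914.7/EI.
Compatibility at B: δ_0 − R_B·δ_{BB} = 0, so R_B = 64352/914.7 = 70.36 kip.

R_B = 70.36 kip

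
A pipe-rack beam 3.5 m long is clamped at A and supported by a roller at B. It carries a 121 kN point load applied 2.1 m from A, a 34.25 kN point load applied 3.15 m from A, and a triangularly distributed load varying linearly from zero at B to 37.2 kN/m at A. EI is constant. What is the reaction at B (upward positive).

Take the reaction at B as the redundant and release it; the primary structure is a cantilever fixed at A.
Deflection at B on the released cantilever, summing each load's contribution:
  point load 121 at a = 2.1: Pa²(3L − a)/(6EI) = 747.1/EI
  point load 34.25 at a = 3.15: Pa²(3L − a)/(6EI) = 416.3/EI
  triangular load, peak 37.2 at the fixed end: w₀L⁴/(30EI) = 186.1/EI
  δ_0 = 1349/EI
Flexibility coefficient — unit upward force at B: δ_{BB} = L³/(3EI) = 14.29/EI.
Compatibility at B: δ_0 − R_B·δ_{BB} = 0, so R_B = 1349/14.29 = 94.42 kN.

R_B = 94.42 kN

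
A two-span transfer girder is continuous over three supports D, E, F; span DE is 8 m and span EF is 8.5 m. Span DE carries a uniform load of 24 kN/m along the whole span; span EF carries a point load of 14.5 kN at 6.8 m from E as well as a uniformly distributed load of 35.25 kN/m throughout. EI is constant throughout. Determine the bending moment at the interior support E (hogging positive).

M_E = 263.2 kN·m

Take M_E as the redundant. Released structure: two simple spans DE and EF with a hinge at E.
Discontinuity in slope at E on the released structure — sum the simple-span end rotations:
  span DE: UDL 24: wL³/(24EI) = 512/EI
  span EF: point load 14.5 at a = 6.8: Pab(L + b)/(6LEI) = 33.52/EI
  span EF: UDL 35.25: wL³/(24EI) = 902/EI
  relative rotation θ_0 = (512 + 935.5)/EI = 1448/EI
A unit hogging moment at E produces rotation L₁/(3EI) + L₂/(3EI) = 5.5/EI.
Slope continuity at E: θ_0 = M_E·5.5/EI, so M_E = 1448/5.5 = 263.2 kN·m (hogging).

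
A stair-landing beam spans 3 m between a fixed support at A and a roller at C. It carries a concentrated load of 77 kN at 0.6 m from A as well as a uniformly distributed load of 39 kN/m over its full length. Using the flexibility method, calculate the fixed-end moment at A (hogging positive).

M_A = 77.14 kN·m

Remove the prop at C; the released (primary) structure is a cantilever built in at A.
Deflection at C on the released cantilever, summing each load's contribution:
  point load 77 at a = 0.6: Pa²(3L − a)/(6EI) = 38.81/EI
  UDL 39: wL⁴/(8EI) = 394.9/EI
  δ_0 = 433.7/EI
Flexibility coefficient — unit upward force at C: δ_{CC} = L³/(3EI) = 9/EI.
The prop prevents deflection at C: R_C = δ_0/δ_{CC} = 433.7/9 = 48.19 kN.
Moment equilibrium about A: M_A = Σ(load moments about A) − R_C·L = 221.7 − 48.19×3 = 77.14 kN·m.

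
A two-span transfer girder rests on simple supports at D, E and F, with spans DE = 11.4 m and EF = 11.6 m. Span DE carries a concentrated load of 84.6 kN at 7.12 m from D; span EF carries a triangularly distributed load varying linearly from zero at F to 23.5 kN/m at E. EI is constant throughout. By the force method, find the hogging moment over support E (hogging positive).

M_E = 197.4 kN·m

Release continuity at E by inserting a hinge; the redundant is the internal moment M_E. The primary structure is two simply-supported spans DE and EF.
Rotations at E on the released spans (each span's end-slope, ×1/EI):
  span DE: point load 84.6 at a = 7.12: Pab(L + a)/(6LEI) = 698/EI
  span EF: triangular load, peak 23.5: w₀L³/(45EI) = 815.1/EI
  relative rotation θ_0 = (698 + 815.1)/EI = 1513/EI
A unit hogging moment at E produces rotation L₁/(3EI) + L₂/(3EI) = 7.667/EI.
Slope continuity at E: θ_0 = M_E·7.667/EI, so M_E = 1513/7.667 = 197.4 kN·m (hogging).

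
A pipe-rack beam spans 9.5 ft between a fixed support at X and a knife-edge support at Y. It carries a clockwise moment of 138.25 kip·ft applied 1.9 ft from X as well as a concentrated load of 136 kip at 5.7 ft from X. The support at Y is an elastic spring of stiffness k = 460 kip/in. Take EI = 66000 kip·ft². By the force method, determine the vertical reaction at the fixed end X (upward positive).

R_X = 72.06 kip

Choose R_Y as the redundant. The primary structure is the cantilever fixed at X.
Deflection at Y on the released cantilever, summing each load's contribution:
  clockwise couple 138.25 at a = 1.9: M₀a(2L − a)/(2EI) = 2246/EI
  point load 136 at a = 5.7: Pa²(3L − a)/(6EI) = 16791/EI
  δ_0 = 19037/EI
Flexibility coefficient — unit upward force at Y: δ_{YY} = L³/(3EI) = 285.8/EI.
With EI = 66000 kip·ft²: δ_0 = 0.28843 ft and δ_{YY} = 0.00433 ft/kip.
Compatibility — the spring shortens by R_Y/k under the reaction it provides: δ_0 − R_Y·δ_{YY} = R_Y/k. With 1/k = 1/(460×12) ft/kip = 0.000181 ft/kip, R_Y = δ_0 / (δ_{YY} + 1/k) = 0.28843 / (0.00433 + 0.000181) = 63.94 kip.
Vertical equilibrium: R_X = ΣP − R_Y = 136 − 63.94 = 72.06 kip.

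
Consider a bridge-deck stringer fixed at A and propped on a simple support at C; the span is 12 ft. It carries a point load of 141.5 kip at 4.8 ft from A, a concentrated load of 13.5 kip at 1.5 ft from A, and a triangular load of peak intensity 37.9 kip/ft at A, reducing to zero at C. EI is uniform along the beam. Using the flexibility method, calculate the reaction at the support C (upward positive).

R_C = 75.22 kip

Take the reaction at C as the redundant and release it; the primary structure is a cantilever fixed at A.
Free-end deflection of the primary structure under the applied loading (downward +):
  point load 141.5 at a = 4.8: Pa²(3L − a)/(6EI) = 16953/EI
  point load 13.5 at a = 1.5: Pa²(3L − a)/(6EI) = 174.7/EI
  triangular load, peak 37.9 at the fixed end: w₀L⁴/(30EI) = 26196/EI
  δ_0 = 43324/EI
Tip deflection under a unit load at C: L³/(3EI) = 576/EI.
Compatibility at C: δ_0 − R_C·δ_{CC} = 0, so R_C = 43324/576 = 75.22 kip.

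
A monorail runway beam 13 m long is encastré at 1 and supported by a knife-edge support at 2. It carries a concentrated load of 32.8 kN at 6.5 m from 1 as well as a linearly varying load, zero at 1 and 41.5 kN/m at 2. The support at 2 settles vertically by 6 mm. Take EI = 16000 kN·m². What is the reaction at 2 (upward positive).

R_2 = 158.5 kN

Remove the prop at 2; the released (primary) structure is a cantilever built in at 1.
Primary-structure tip deflection at 2 by superposition:
  point load 32.8 at a = 6.5: Pa²(3L − a)/(6EI) = 7506/EI
  triangular load, peak 41.5 at the free end: 11w₀L⁴/(120EI) = 108651/EI
  δ_0 = 116157/EI
Flexibility coefficient — unit upward force at 2: δ_{22} = L³/(3EI) = 732.3/EI.
With EI = 16000 kN·m²: δ_0 = 7.2598 m and δ_{22} = 0.045771 m/kN.
Compatibility — the beam at 2 must follow the support down by 0.006 m: δ_0 − R_2·δ_{22} = 0.006, so R_2 = (7.2598 − 0.006)/0.045771 = 158.5 kN.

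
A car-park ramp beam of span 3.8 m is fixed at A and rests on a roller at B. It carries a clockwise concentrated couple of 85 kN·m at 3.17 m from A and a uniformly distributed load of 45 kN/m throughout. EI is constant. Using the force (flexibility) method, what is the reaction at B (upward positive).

R_B = 96.76 kN

Remove the prop at B; the released (primary) structure is a cantilever built in at A.
Downward deflection at the released point B due to the loads:
  clockwise couple 85 at a = 3.17: M₀a(2L − a)/(2EI) = 596.8/EI
  UDL 45: wL⁴/(8EI) = 1173/EI
  δ_0 = 1770/EI
Tip deflection under a unit load at B: L³/(3EI) = 18.29/EI.
The prop prevents deflection at B: R_B = δ_0/δ_{BB} = 1770/18.29 = 96.76 kN.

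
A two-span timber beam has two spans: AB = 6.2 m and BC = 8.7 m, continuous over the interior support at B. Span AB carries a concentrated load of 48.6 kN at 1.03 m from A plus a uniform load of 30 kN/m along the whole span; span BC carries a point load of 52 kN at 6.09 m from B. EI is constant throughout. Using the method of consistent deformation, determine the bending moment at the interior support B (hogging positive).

M_B = 106.2 kN·m

Release continuity at B by inserting a hinge; the redundant is the internal moment M_B. The primary structure is two simply-supported spans AB and BC.
Discontinuity in slope at B on the released structure — sum the simple-span end rotations:
  span AB: point load 48.6 at a = 1.03: Pab(L + a)/(6LEI) = 50.3/EI
  span AB: UDL 30: wL³/(24EI) = 297.9/EI
  span BC: point load 52 at a = 6.09: Pab(L + b)/(6LEI) = 179.1/EI
  relative rotation θ_0 = (348.2 + 179.1)/EI = 527.3/EI
A unit hogging moment at B produces rotation L₁/(3EI) + L₂/(3EI) = 4.967/EI.
Compatibility: M_B·(L₁+L₂)/(3EI) = θ_0, giving M_B = 106.2 kN·m (hogging).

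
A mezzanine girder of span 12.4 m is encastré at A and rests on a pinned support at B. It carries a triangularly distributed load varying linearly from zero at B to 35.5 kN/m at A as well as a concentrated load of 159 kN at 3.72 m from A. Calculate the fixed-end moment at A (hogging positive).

M_A = 715.8 kN·m

Take the reaction at B as the redundant and release it; the primary structure is a cantilever fixed at A.
Free-end deflection of the primary structure under the applied loading (downward +):
  triangular load, peak 35.5 at the fixed end: w₀L⁴/(30EI) = 27977/EI
  point load 159 at a = 3.72: Pa²(3L − a)/(6EI) = 12278/EI
  δ_0 = 40254/EI
Flexibility coefficient — unit upward force at B: δ_{BB} = L³/(3EI) = 635.5/EI.
Compatibility at B: δ_0 − R_B·δ_{BB} = 0, so R_B = 40254/635.5 = 63.34 kN.
Moment equilibrium about A: M_A = Σ(load moments about A) − R_B·L = 1501 − 63.34×12.4 = 715.8 kN·m.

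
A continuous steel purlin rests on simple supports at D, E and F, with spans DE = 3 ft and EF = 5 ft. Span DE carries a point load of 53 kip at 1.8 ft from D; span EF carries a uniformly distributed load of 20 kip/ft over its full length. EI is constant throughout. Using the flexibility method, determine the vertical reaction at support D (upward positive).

Release continuity at E by inserting a hinge; the redundant is the internal moment M_E. The primary structure is two simply-supported spans DE and EF.
End slopes at the hinge E, treating each span as simply supported:
  span DE: point load 53 at a = 1.8: Pab(L + a)/(6LEI) = 30.53/EI
  span EF: UDL 20: wL³/(24EI) = 104.2/EI
  relative rotation θ_0 = (30.53 + 104.2)/EI = 134.7/EI
A unit hogging moment at E produces rotation L₁/(3EI) + L₂/(3EI) = 2.667/EI.
Compatibility: M_E·(L₁+L₂)/(3EI) = θ_0, giving M_E = 50.51 kip·ft (hogging).
Span DE, ΣM about D with M_E applied at E: R_E^{DE}·3 = 95.4 + 50.51, so R_E^{DE} = 48.64 kip and R_D = 53 − 48.64 = 4.363 kip.

R_D = 4.363 kip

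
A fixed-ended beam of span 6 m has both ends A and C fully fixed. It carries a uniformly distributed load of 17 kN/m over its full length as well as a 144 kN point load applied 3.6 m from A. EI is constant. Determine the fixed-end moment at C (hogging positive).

Release both end moments; the primary structure is a simply-supported span AC with redundants M_A and M_C.
Simple-span end rotations at A and C under the given loads:
  at A: UDL 17: wL³/(24EI) = 153/EI
  at C: UDL 17: wL³/(24EI) = 153/EI
  at A: point load 144 at a = 3.6: Pab(L + b)/(6LEI) = 290.3/EI
  at C: point load 144 at a = 3.6: Pab(L + a)/(6LEI) = 331.8/EI
  θ_A0 = 443.3/EI,  θ_C0 = 484.8/EI
Flexibility coefficients: a unit moment at one end gives L/(3EI) there and L/(6EI) at the far end, so f₁₁ = f₂₂ = 2/EI and f₁₂ = f₂₁ = 1/EI.
Compatibility — zero rotation at each built-in end:
  2 M_A + 1 M_C = 443.3
  1 M_A + 2 M_C = 484.8
Solving the pair gives M_A = 133.9 kN·m and M_C = 175.4 kN·m (hogging).

M_C = 175.4 kN·m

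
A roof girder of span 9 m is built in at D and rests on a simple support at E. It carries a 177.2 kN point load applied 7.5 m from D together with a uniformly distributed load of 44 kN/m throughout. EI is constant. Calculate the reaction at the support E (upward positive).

R_E = 281.8 kN

Remove the prop at E; the released (primary) structure is a cantilever built in at D.
Deflection at E on the released cantilever, summing each load's contribution:
  point load 177.2 at a = 7.5: Pa²(3L − a)/(6EI) = 32394/EI
  UDL 44: wL⁴/(8EI) = 36086/EI
  δ_0 = 68480/EI
Tip deflection under a unit load at E: L³/(3EI) = 243/EI.
Compatibility at E: δ_0 − R_E·δ_{EE} = 0, so R_E = 68480/243 = 281.8 kN.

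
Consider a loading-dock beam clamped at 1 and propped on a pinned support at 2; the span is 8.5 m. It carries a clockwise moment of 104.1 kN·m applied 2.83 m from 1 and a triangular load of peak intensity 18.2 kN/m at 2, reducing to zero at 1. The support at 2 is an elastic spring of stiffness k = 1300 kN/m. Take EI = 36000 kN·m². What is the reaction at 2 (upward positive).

R_2 = 46.45 kN

Release the roller at 2. Primary structure: cantilever fixed at 1.
Primary-structure tip deflection at 2 by superposition:
  clockwise couple 104.1 at a = 2.83: M₀a(2L − a)/(2EI) = 2087/EI
  triangular load, peak 18.2 at the free end: 11w₀L⁴/(120EI) = 8709/EI
  δ_0 = 10796/EI
Tip deflection under a unit load at 2: L³/(3EI) = 204.7/EI.
With EI = 36000 kN·m²: δ_0 = 0.29989 m and δ_{22} = 0.005686 m/kN.
Compatibility — the spring shortens by R_2/k under the reaction it provides: δ_0 − R_2·δ_{22} = R_2/k. With 1/k = 0.000769 m/kN, R_2 = δ_0 / (δ_{22} + 1/k) = 0.29989 / (0.005686 + 0.000769) = 46.45 kN.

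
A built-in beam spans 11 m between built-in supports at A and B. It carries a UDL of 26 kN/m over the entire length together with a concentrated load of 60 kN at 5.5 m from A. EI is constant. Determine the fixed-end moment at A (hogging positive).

Take the two fixed-end moments M_A, M_B as redundants; the released structure is the simple span AB.
On the primary (simply-supported) span, the end slopes from the loading are:
  at A: UDL 26: wL³/(24EI) = 1442/EI
  at B: UDL 26: wL³/(24EI) = 1442/EI
  at A: point load 60 at a = 5.5: Pab(L + b)/(6LEI) = 453.8/EI
  at B: point load 60 at a = 5.5: Pab(L + a)/(6LEI) = 453.8/EI
  θ_A0 = 1896/EI,  θ_B0 = 1896/EI
Flexibility coefficients: a unit moment at one end gives L/(3EI) there and L/(6EI) at the far end, so f₁₁ = f₂₂ = 3.667/EI and f₁₂ = f₂₁ = 1.833/EI.
Compatibility — zero rotation at each built-in end:
  3.667 M_A + 1.833 M_B = 1896
  1.833 M_A + 3.667 M_B = 1896
Solving the pair gives M_A = 344.7 kN·m and M_B = 344.7 kN·m (hogging).

M_A = 344.7 kN·m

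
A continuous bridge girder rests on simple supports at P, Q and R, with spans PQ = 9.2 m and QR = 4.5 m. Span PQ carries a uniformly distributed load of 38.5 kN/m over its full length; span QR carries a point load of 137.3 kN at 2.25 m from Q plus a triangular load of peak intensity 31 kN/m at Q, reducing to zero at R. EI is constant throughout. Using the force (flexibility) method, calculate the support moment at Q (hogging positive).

Insert a hinge at Q; M_Q is the redundant, and each span becomes simply supported.
Discontinuity in slope at Q on the released structure — sum the simple-span end rotations:
  span PQ: UDL 38.5: wL³/(24EI) = 1249/EI
  span QR: point load 137.3 at a = 2.25: Pab(L + b)/(6LEI) = 173.8/EI
  span QR: triangular load, peak 31: w₀L³/(45EI) = 62.77/EI
  relative rotation θ_0 = (1249 + 236.5)/EI = 1486/EI
A unit hogging moment at Q produces rotation L₁/(3EI) + L₂/(3EI) = 4.567/EI.
Slope continuity at Q: θ_0 = M_Q·4.567/EI, so M_Q = 1486/4.567 = 325.3 kN·m (hogging).

M_Q = 325.3 kN·m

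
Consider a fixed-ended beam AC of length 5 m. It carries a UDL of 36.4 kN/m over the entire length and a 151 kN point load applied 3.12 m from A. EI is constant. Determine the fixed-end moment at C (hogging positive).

M_C = 186.4 kN·m

Release both end moments; the primary structure is a simply-supported span AC with redundants M_A and M_C.
Simple-span end rotations at A and C under the given loads:
  at A: UDL 36.4: wL³/(24EI) = 189.6/EI
  at C: UDL 36.4: wL³/(24EI) = 189.6/EI
  at A: point load 151 at a = 3.12: Pab(L + b)/(6LEI) = 203.1/EI
  at C: point load 151 at a = 3.12: Pab(L + a)/(6LEI) = 239.7/EI
  θ_A0 = 392.7/EI,  θ_C0 = 429.3/EI
Flexibility coefficients: a unit moment at one end gives L/(3EI) there and L/(6EI) at the far end, so f₁₁ = f₂₂ = 1.667/EI and f₁₂ = f₂₁ = 0.8333/EI.
Compatibility — zero rotation at each built-in end:
  1.667 M_A + 0.8333 M_C = 392.7
  0.8333 M_A + 1.667 M_C = 429.3
Solving the pair gives M_A = 142.4 kN·m and M_C = 186.4 kN·m (hogging).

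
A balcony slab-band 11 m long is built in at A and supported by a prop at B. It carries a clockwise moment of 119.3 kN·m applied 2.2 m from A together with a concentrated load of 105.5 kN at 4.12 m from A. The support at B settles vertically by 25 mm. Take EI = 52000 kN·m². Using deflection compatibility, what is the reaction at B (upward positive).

R_B = 22.35 kN

Remove the prop at B; the released (primary) structure is a cantilever built in at A.
Free-end deflection of the primary structure under the applied loading (downward +):
  clockwise couple 119.3 at a = 2.2: M₀a(2L − a)/(2EI) = 2598/EI
  point load 105.5 at a = 4.12: Pa²(3L − a)/(6EI) = 8620/EI
  δ_0 = 11218/EI
Flexibility coefficient — unit upward force at B: δ_{BB} = L³/(3EI) = 443.7/EI.
With EI = 52000 kN·m²: δ_0 = 0.21573 m and δ_{BB} = 0.008532 m/kN.
Compatibility — the beam at B must follow the support down by 0.025 m: δ_0 − R_B·δ_{BB} = 0.025, so R_B = (0.21573 − 0.025)/0.008532 = 22.35 kN.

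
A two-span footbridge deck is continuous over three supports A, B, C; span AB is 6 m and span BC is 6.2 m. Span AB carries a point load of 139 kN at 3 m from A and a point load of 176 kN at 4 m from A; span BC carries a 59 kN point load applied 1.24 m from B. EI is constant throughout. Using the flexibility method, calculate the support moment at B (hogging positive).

M_B = 199.8 kN·m

Release continuity at B by inserting a hinge; the redundant is the internal moment M_B. The primary structure is two simply-supported spans AB and BC.
Rotations at B on the released spans (each span's end-slope, ×1/EI):
  span AB: point load 139 at a = 3: Pab(L + a)/(6LEI) = 312.8/EI
  span AB: point load 176 at a = 4: Pab(L + a)/(6LEI) = 391.1/EI
  span BC: point load 59 at a = 1.24: Pab(L + b)/(6LEI) = 108.9/EI
  relative rotation θ_0 = (703.9 + 108.9)/EI = 812.7/EI
A unit hogging moment at B produces rotation L₁/(3EI) + L₂/(3EI) = 4.067/EI.
Compatibility: M_B·(L₁+L₂)/(3EI) = θ_0, giving M_B = 199.8 kN·m (hogging).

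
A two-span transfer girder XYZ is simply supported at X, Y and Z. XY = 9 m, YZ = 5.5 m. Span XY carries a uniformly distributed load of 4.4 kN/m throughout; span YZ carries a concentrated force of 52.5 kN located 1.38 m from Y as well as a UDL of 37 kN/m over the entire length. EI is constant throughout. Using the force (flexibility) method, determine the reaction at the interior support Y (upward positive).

R_Y = 189.8 kN

Release continuity at Y by inserting a hinge; the redundant is the internal moment M_Y. The primary structure is two simply-supported spans XY and YZ.
Discontinuity in slope at Y on the released structure — sum the simple-span end rotations:
  span XY: UDL 4.4: wL³/(24EI) = 133.7/EI
  span YZ: point load 52.5 at a = 1.38: Pab(L + b)/(6LEI) = 87.02/EI
  span YZ: UDL 37: wL³/(24EI) = 256.5/EI
  relative rotation θ_0 = (133.7 + 343.5)/EI = 477.2/EI
A unit hogging moment at Y produces rotation L₁/(3EI) + L₂/(3EI) = 4.833/EI.
Slope continuity at Y: θ_0 = M_Y·4.833/EI, so M_Y = 477.2/4.833 = 98.72 kN·m (hogging).
Span XY, ΣM about X with M_Y applied at Y: R_Y^{XY}·9 = 178.2 + 98.72, so R_Y^{XY} = 30.77 kN and R_X = 39.6 − 30.77 = 8.831 kN.
Span YZ, ΣM about Z: R_Y^{YZ}·5.5 = 775.9 + 98.72, so R_Y^{YZ} = 159 kN and R_Z = 256 − 159 = 96.97 kN.
R_Y = 30.77 + 159 = 189.8 kN.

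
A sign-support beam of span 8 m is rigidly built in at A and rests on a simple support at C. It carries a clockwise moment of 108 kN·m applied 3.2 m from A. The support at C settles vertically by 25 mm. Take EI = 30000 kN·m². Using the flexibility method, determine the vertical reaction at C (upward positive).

R_C = 8.565 kN

Take the reaction at C as the redundant and release it; the primary structure is a cantilever fixed at A.
Deflection at C on the released cantilever, summing each load's contribution:
  clockwise couple 108 at a = 3.2: M₀a(2L − a)/(2EI) = 2212/EI
Flexibility coefficient — unit upward force at C: δ_{CC} = L³/(3EI) = 170.7/EI.
With EI = 30000 kN·m²: δ_0 = 0.073728 m and δ_{CC} = 0.005689 m/kN.
Compatibility — the beam at C must follow the support down by 0.025 m: δ_0 − R_C·δ_{CC} = 0.025, so R_C = (0.073728 − 0.025)/0.005689 = 8.565 kN.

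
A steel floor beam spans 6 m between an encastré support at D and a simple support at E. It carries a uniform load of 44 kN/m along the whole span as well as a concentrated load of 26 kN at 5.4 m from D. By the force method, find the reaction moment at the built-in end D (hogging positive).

M_D = 205.7 kN·m

Choose R_E as the redundant. The primary structure is the cantilever fixed at D.
Free-end deflection of the primary structure under the applied loading (downward +):
  UDL 44: wL⁴/(8EI) = 7128/EI
  point load 26 at a = 5.4: Pa²(3L − a)/(6EI) = 1592/EI
  δ_0 = 8720/EI
Tip deflection under a unit load at E: L³/(3EI) = 72/EI.
Compatibility at E: δ_0 − R_E·δ_{EE} = 0, so R_E = 8720/72 = 121.1 kN.
Moment equilibrium about D: M_D = Σ(load moments about D) − R_E·L = 932.4 − 121.1×6 = 205.7 kN·m.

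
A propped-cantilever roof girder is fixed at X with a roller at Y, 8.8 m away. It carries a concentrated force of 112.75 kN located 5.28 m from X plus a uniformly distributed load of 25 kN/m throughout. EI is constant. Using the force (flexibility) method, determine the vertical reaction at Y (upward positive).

R_Y = 131.2 kN

Choose R_Y as the redundant. The primary structure is the cantilever fixed at X.
Primary-structure tip deflection at Y by superposition:
  point load 112.75 at a = 5.28: Pa²(3L − a)/(6EI) = 11064/EI
  UDL 25: wL⁴/(8EI) = 18740/EI
  δ_0 = 29805/EI
Flexibility coefficient — unit upward force at Y: δ_{YY} = L³/(3EI) = 227.2/EI.
The prop prevents deflection at Y: R_Y = δ_0/δ_{YY} = 29805/227.2 = 131.2 kN.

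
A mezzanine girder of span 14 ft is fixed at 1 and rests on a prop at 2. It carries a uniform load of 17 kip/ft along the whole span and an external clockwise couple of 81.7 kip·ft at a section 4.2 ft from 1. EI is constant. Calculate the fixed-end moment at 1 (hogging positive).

M_1 = 435.7 kip·ft

Take the reaction at 2 as the redundant and release it; the primary structure is a cantilever fixed at 1.
Deflection at 2 on the released cantilever, summing each load's contribution:
  UDL 17: wL⁴/(8EI) = 81634/EI
  clockwise couple 81.7 at a = 4.2: M₀a(2L − a)/(2EI) = 4083/EI
  δ_0 = 85717/EI
Tip deflection under a unit load at 2: L³/(3EI) = 914.7/EI.
The prop prevents deflection at 2: R_2 = δ_0/δ_{22} = 85717/914.7 = 93.71 kip.
Moment equilibrium about 1: M_1 = Σ(load moments about 1) − R_2·L = 1748 − 93.71×14 = 435.7 kip·ft.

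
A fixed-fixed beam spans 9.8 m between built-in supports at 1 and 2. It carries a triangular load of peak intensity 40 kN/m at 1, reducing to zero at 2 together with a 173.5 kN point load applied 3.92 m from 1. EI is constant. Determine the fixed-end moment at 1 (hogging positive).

Release both end moments; the primary structure is a simply-supported span 12 with redundants M_1 and M_2.
End rotations of the released simple span under the applied load (×1/EI):
  at 1: triangular load, peak 40: w₀L³/(45EI) = 836.6/EI
  at 2: triangular load, peak 40: 7w₀L³/(360EI) = 732/EI
  at 1: point load 173.5 at a = 3.92: Pab(L + b)/(6LEI) = 1066/EI
  at 2: point load 173.5 at a = 3.92: Pab(L + a)/(6LEI) = 933.1/EI
  θ_10 = 1903/EI,  θ_20 = 1665/EI
Flexibility coefficients: a unit moment at one end gives L/(3EI) there and L/(6EI) at the far end, so f₁₁ = f₂₂ = 3.267/EI and f₁₂ = f₂₁ = 1.633/EI.
Compatibility — zero rotation at each built-in end:
  3.267 M_1 + 1.633 M_2 = 1903
  1.633 M_1 + 3.267 M_2 = 1665
Solving the pair gives M_1 = 436.9 kN·m and M_2 = 291.3 kN·m (hogging).

M_1 = 436.9 kN·m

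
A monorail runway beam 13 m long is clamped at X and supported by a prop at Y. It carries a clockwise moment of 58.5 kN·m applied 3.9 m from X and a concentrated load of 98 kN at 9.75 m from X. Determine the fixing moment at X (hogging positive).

M_X = 163 kN·m

Take the reaction at Y as the redundant and release it; the primary structure is a cantilever fixed at X.
Downward deflection at the released point Y due to the loads:
  clockwise couple 58.5 at a = 3.9: M₀a(2L − a)/(2EI) = 2521/EI
  point load 98 at a = 9.75: Pa²(3L − a)/(6EI) = 45416/EI
  δ_0 = 47937/EI
Flexibility coefficient — unit upward force at Y: δ_{YY} = L³/(3EI) = 732.3/EI.
The prop prevents deflection at Y: R_Y = δ_0/δ_{YY} = 47937/732.3 = 65.46 kN.
Moment equilibrium about X: M_X = Σ(load moments about X) − R_Y·L = 1014 − 65.46×13 = 163 kN·m.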